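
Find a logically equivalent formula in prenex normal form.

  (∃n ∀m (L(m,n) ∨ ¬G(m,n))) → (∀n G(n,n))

First replace A → B with ¬A ∨ B.
  ¬(∃n ∀m (L(m,n) ∨ ¬G(m,n))) ∨ (∀n G(n,n))
Move each ¬ inward, flipping quantifiers it crosses:
  (∀n ∃m (¬L(m,n) ∧ G(m,n))) ∨ (∀n G(n,n))
Standardize variables apart so no two quantifiers bind the same name: n↦u.
  (∀n ∃m (¬L(m,n) ∧ G(m,n))) ∨ (∀u G(u,u))
Finally move all quantifiers to the prefix:
  ∀n ∃m ∀u (¬L(m,n) ∧ G(m,n) ∨ G(u,u))

∀n ∃m ∀u (¬L(m,n) ∧ G(m,n) ∨ G(u,u))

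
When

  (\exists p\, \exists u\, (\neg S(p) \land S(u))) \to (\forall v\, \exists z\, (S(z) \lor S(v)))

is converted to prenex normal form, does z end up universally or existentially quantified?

Rewrite implications/biconditionals: A → B as ¬A ∨ B.
  \neg (\exists p\, \exists u\, (\neg S(p) \land S(u))) \lor (\forall v\, \exists z\, (S(z) \lor S(v)))
Push ¬ through the quantifiers and connectives to reach negation normal form:
  (\forall p\, \forall u\, (S(p) \lor \neg S(u))) \lor (\forall v\, \exists z\, (S(z) \lor S(v)))
All bound variables are already distinct, so no renaming is needed.
Pull the quantifiers to the front (each side's bound variable is not free in the other side):
  \forall p\, \forall u\, \forall v\, \exists z\, (S(p) \lor \neg S(u) \lor S(z) \lor S(v))
The quantifier \exists z sits under an even number of negations (counting the antecedent side of each →), so it remains existential.

existential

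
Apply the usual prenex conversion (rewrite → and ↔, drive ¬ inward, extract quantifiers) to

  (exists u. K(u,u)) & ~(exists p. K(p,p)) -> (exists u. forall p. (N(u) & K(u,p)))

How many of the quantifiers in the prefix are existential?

First replace A → B with ¬A ∨ B.
  ~((exists u. K(u,u)) & ~(exists p. K(p,p))) | (exists u. forall p. (N(u) & K(u,p)))
Push ¬ through the quantifiers and connectives to reach negation normal form:
  (forall u. ~K(u,u)) | (exists p. K(p,p)) | (exists u. forall p. (N(u) & K(u,p)))
Rename bound variables to avoid capture: u↦x1, p↦u1.
  (forall u. ~K(u,u)) | (exists p. K(p,p)) | (exists x1. forall u1. (N(x1) & K(x1,u1)))
Pull the quantifiers to the front (each side's bound variable is not free in the other side):
  forall u. exists p. exists x1. forall u1. (~K(u,u) | K(p,p) | N(x1) & K(x1,u1))
The prefix is forall u exists p exists x1 forall u1: 2 universal, 2 existential.

2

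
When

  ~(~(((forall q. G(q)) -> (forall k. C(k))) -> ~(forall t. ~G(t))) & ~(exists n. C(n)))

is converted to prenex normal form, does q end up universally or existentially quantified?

universal

First replace A → B with ¬A ∨ B.
  ~(~(~(~(forall q. G(q)) | (forall k. C(k))) | ~(forall t. ~G(t))) & ~(exists n. C(n)))
Drive negations inward (¬∀x A ≡ ∃x ¬A, ¬∃x A ≡ ∀x ¬A, De Morgan for ∧/∨):
  (forall q. G(q)) & (exists k. ~C(k)) | (exists t. G(t)) | (exists n. C(n))
Extract every quantifier outward, since the variables are now distinct and don't occur free across branches:
  forall q. exists k. exists t. exists n. (G(q) & ~C(k) | G(t) | C(n))
The quantifier forall q sits under an even number of negations (counting the antecedent side of each →), so it remains universal.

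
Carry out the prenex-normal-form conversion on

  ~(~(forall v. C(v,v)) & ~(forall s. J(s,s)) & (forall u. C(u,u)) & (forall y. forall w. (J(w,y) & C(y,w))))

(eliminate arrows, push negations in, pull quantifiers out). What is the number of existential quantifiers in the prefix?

Drive negations inward (¬∀x A ≡ ∃x ¬A, ¬∃x A ≡ ∀x ¬A, De Morgan for ∧/∨):
  (forall v. C(v,v)) | (forall s. J(s,s)) | (exists u. ~C(u,u)) | (exists y. exists w. (~J(w,y) | ~C(y,w)))
All bound variables are already distinct, so no renaming is needed.
Pull the quantifiers to the front (each side's bound variable is not free in the other side):
  forall v. forall s. exists u. exists y. exists w. (C(v,v) | J(s,s) | ~C(u,u) | ~J(w,y) | ~C(y,w))
The prefix is forall v forall s exists u exists y exists w: 2 universal, 3 existential.

3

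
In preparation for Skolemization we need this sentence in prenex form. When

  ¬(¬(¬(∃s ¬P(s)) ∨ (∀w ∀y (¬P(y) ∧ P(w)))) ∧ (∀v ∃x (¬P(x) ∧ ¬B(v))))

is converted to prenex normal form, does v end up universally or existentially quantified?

existential

Drive negations inward (¬∀x A ≡ ∃x ¬A, ¬∃x A ≡ ∀x ¬A, De Morgan for ∧/∨):
  (∀s P(s)) ∨ (∀w ∀y (¬P(y) ∧ P(w))) ∨ (∃v ∀x (P(x) ∨ B(v)))
All bound variables are already distinct, so no renaming is needed.
Pull the quantifiers to the front (each side's bound variable is not free in the other side):
  ∀s ∀w ∀y ∃v ∀x (P(s) ∨ ¬P(y) ∧ P(w) ∨ P(x) ∨ B(v))
The quantifier ∀v sits under an odd number of negations, so it flips to ∃v.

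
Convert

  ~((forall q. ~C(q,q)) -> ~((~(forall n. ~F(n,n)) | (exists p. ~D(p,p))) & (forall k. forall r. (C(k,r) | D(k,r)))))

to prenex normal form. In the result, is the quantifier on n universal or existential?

Eliminate → and ↔ using ¬ and ∨.
  ~(~(forall q. ~C(q,q)) | ~((~(forall n. ~F(n,n)) | (exists p. ~D(p,p))) & (forall k. forall r. (C(k,r) | D(k,r)))))
Push ¬ through the quantifiers and connectives to reach negation normal form:
  (forall q. ~C(q,q)) & ((exists n. F(n,n)) | (exists p. ~D(p,p))) & (forall k. forall r. (C(k,r) | D(k,r)))
All bound variables are already distinct, so no renaming is needed.
Pull the quantifiers to the front (each side's bound variable is not free in the other side):
  forall q. exists n. exists p. forall k. forall r. (~C(q,q) & (F(n,n) | ~D(p,p)) & (C(k,r) | D(k,r)))
The quantifier forall n sits under an odd number of negations (counting the antecedent side of each →), so it flips to exists n.

existential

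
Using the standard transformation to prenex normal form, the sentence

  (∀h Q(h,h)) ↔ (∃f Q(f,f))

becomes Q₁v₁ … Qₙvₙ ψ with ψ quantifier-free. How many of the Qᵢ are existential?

2

Eliminate → and ↔ using ¬ and ∨; A ↔ B as (¬A ∨ B) ∧ (¬B ∨ A).
  (¬(∀h Q(h,h)) ∨ (∃f Q(f,f))) ∧ (¬(∃f Q(f,f)) ∨ (∀h Q(h,h)))
Drive negations inward (¬∀x A ≡ ∃x ¬A, ¬∃x A ≡ ∀x ¬A, De Morgan for ∧/∨):
  ((∃h ¬Q(h,h)) ∨ (∃f Q(f,f))) ∧ ((∀f ¬Q(f,f)) ∨ (∀h Q(h,h)))
Standardize variables apart so no two quantifiers bind the same name: f↦u1, h↦c.
  ((∃h ¬Q(h,h)) ∨ (∃f Q(f,f))) ∧ ((∀u1 ¬Q(u1,u1)) ∨ (∀c Q(c,c)))
Finally move all quantifiers to the prefix:
  ∃h ∃f ∀u1 ∀c ((¬Q(h,h) ∨ Q(f,f)) ∧ (¬Q(u1,u1) ∨ Q(c,c)))
The prefix is ∃h ∃f ∀u1 ∀c: 2 universal, 2 existential.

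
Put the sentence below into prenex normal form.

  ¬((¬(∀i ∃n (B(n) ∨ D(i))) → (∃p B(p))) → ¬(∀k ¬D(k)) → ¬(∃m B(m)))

∀i ∃n ∃p ∃k ∃m ((B(n) ∨ D(i) ∨ B(p)) ∧ D(k) ∧ B(m))

First replace A → B with ¬A ∨ B.
  ¬(¬(¬¬(∀i ∃n (B(n) ∨ D(i))) ∨ (∃p B(p))) ∨ ¬¬(∀k ¬D(k)) ∨ ¬(∃m B(m)))
Push ¬ through the quantifiers and connectives to reach negation normal form:
  ((∀i ∃n (B(n) ∨ D(i))) ∨ (∃p B(p))) ∧ (∃k D(k)) ∧ (∃m B(m))
All bound variables are already distinct, so no renaming is needed.
Extract every quantifier outward, since the variables are now distinct and don't occur free across branches:
  ∀i ∃n ∃p ∃k ∃m ((B(n) ∨ D(i) ∨ B(p)) ∧ D(k) ∧ B(m))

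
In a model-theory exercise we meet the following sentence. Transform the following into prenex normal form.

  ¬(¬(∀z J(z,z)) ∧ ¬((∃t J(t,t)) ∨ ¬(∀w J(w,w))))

Move each ¬ inward, flipping quantifiers it crosses:
  (∀z J(z,z)) ∨ (∃t J(t,t)) ∨ (∃w ¬J(w,w))
All bound variables are already distinct, so no renaming is needed.
Extract every quantifier outward, since the variables are now distinct and don't occur free across branches:
  ∀z ∃t ∃w (J(z,z) ∨ J(t,t) ∨ ¬J(w,w))

∀z ∃t ∃w (J(z,z) ∨ J(t,t) ∨ ¬J(w,w))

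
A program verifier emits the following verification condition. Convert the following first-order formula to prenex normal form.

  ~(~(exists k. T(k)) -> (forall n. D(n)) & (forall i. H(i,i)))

forall k. exists n. exists i. (~T(k) & (~D(n) | ~H(i,i)))

Rewrite implications/biconditionals: A → B as ¬A ∨ B.
  ~(~~(exists k. T(k)) | (forall n. D(n)) & (forall i. H(i,i)))
Move each ¬ inward, flipping quantifiers it crosses:
  (forall k. ~T(k)) & ((exists n. ~D(n)) | (exists i. ~H(i,i)))
Finally move all quantifiers to the prefix:
  forall k. exists n. exists i. (~T(k) & (~D(n) | ~H(i,i)))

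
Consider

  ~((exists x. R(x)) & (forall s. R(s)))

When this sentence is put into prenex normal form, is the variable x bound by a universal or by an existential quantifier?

universal

Drive negations inward (¬∀x A ≡ ∃x ¬A, ¬∃x A ≡ ∀x ¬A, De Morgan for ∧/∨):
  (forall x. ~R(x)) | (exists s. ~R(s))
All bound variables are already distinct, so no renaming is needed.
Extract every quantifier outward, since the variables are now distinct and don't occur free across branches:
  forall x. exists s. (~R(x) | ~R(s))
The quantifier exists x sits under an odd number of negations, so it flips to forall x.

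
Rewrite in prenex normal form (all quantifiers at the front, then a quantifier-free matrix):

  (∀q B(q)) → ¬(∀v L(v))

Eliminate → and ↔ using ¬ and ∨.
  ¬(∀q B(q)) ∨ ¬(∀v L(v))
Push ¬ through the quantifiers and connectives to reach negation normal form:
  (∃q ¬B(q)) ∨ (∃v ¬L(v))
All bound variables are already distinct, so no renaming is needed.
Extract every quantifier outward, since the variables are now distinct and don't occur free across branches:
  ∃q ∃v (¬B(q) ∨ ¬L(v))

∃q ∃v (¬B(q) ∨ ¬L(v))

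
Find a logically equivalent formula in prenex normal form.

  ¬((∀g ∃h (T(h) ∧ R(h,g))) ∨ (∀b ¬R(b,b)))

∃g ∀h ∃b ((¬T(h) ∨ ¬R(h,g)) ∧ R(b,b))

Drive negations inward (¬∀x A ≡ ∃x ¬A, ¬∃x A ≡ ∀x ¬A, De Morgan for ∧/∨):
  (∃g ∀h (¬T(h) ∨ ¬R(h,g))) ∧ (∃b R(b,b))
All bound variables are already distinct, so no renaming is needed.
Pull the quantifiers to the front (each side's bound variable is not free in the other side):
  ∃g ∀h ∃b ((¬T(h) ∨ ¬R(h,g)) ∧ R(b,b))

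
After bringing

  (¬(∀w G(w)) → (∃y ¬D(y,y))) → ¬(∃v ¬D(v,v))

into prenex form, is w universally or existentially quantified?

Eliminate → and ↔ using ¬ and ∨.
  ¬(¬¬(∀w G(w)) ∨ (∃y ¬D(y,y))) ∨ ¬(∃v ¬D(v,v))
Drive negations inward (¬∀x A ≡ ∃x ¬A, ¬∃x A ≡ ∀x ¬A, De Morgan for ∧/∨):
  (∃w ¬G(w)) ∧ (∀y D(y,y)) ∨ (∀v D(v,v))
All bound variables are already distinct, so no renaming is needed.
Extract every quantifier outward, since the variables are now distinct and don't occur free across branches:
  ∃w ∀y ∀v (¬G(w) ∧ D(y,y) ∨ D(v,v))
The quantifier ∀w sits under an odd number of negations (counting the antecedent side of each →), so it flips to ∃w.

existential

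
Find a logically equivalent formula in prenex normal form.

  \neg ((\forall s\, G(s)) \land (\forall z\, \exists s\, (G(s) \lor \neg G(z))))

Push ¬ through the quantifiers and connectives to reach negation normal form:
  (\exists s\, \neg G(s)) \lor (\exists z\, \forall s\, (\neg G(s) \land G(z)))
Give each quantifier a distinct variable: s↦c.
  (\exists s\, \neg G(s)) \lor (\exists z\, \forall c\, (\neg G(c) \land G(z)))
Pull the quantifiers to the front (each side's bound variable is not free in the other side):
  \exists s\, \exists z\, \forall c\, (\neg G(s) \lor \neg G(c) \land G(z))

\exists s\, \exists z\, \forall c\, (\neg G(s) \lor \neg G(c) \land G(z))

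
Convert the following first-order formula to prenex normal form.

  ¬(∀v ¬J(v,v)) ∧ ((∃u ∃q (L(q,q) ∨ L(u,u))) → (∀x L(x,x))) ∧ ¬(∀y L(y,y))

∃v ∀u ∀q ∀x ∃y (J(v,v) ∧ (¬L(q,q) ∧ ¬L(u,u) ∨ L(x,x)) ∧ ¬L(y,y))

Rewrite implications/biconditionals: A → B as ¬A ∨ B.
  ¬(∀v ¬J(v,v)) ∧ (¬(∃u ∃q (L(q,q) ∨ L(u,u))) ∨ (∀x L(x,x))) ∧ ¬(∀y L(y,y))
Move each ¬ inward, flipping quantifiers it crosses:
  (∃v J(v,v)) ∧ ((∀u ∀q (¬L(q,q) ∧ ¬L(u,u))) ∨ (∀x L(x,x))) ∧ (∃y ¬L(y,y))
All bound variables are already distinct, so no renaming is needed.
Pull the quantifiers to the front (each side's bound variable is not free in the other side):
  ∃v ∀u ∀q ∀x ∃y (J(v,v) ∧ (¬L(q,q) ∧ ¬L(u,u) ∨ L(x,x)) ∧ ¬L(y,y))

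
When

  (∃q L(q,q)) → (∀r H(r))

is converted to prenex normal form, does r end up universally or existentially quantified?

Rewrite implications/biconditionals: A → B as ¬A ∨ B.
  ¬(∃q L(q,q)) ∨ (∀r H(r))
Move each ¬ inward, flipping quantifiers it crosses:
  (∀q ¬L(q,q)) ∨ (∀r H(r))
All bound variables are already distinct, so no renaming is needed.
Pull the quantifiers to the front (each side's bound variable is not free in the other side):
  ∀q ∀r (¬L(q,q) ∨ H(r))
The quantifier ∀r sits under an even number of negations (counting the antecedent side of each →), so it remains universal.

universal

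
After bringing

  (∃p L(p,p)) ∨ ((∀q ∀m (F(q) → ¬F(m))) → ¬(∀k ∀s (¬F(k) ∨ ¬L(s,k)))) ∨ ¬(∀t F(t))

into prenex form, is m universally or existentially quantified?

existential

Eliminate → and ↔ using ¬ and ∨.
  (∃p L(p,p)) ∨ ¬(∀q ∀m (¬F(q) ∨ ¬F(m))) ∨ ¬(∀k ∀s (¬F(k) ∨ ¬L(s,k))) ∨ ¬(∀t F(t))
Push ¬ through the quantifiers and connectives to reach negation normal form:
  (∃p L(p,p)) ∨ (∃q ∃m (F(q) ∧ F(m))) ∨ (∃k ∃s (F(k) ∧ L(s,k))) ∨ (∃t ¬F(t))
Extract every quantifier outward, since the variables are now distinct and don't occur free across branches:
  ∃p ∃q ∃m ∃k ∃s ∃t (L(p,p) ∨ F(q) ∧ F(m) ∨ F(k) ∧ L(s,k) ∨ ¬F(t))
The quantifier ∀m sits under an odd number of negations (counting the antecedent side of each →), so it flips to ∃m.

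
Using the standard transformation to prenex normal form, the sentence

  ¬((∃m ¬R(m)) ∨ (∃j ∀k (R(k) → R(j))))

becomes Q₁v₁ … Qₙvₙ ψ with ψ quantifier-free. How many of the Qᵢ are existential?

1

Rewrite implications/biconditionals: A → B as ¬A ∨ B.
  ¬((∃m ¬R(m)) ∨ (∃j ∀k (¬R(k) ∨ R(j))))
Drive negations inward (¬∀x A ≡ ∃x ¬A, ¬∃x A ≡ ∀x ¬A, De Morgan for ∧/∨):
  (∀m R(m)) ∧ (∀j ∃k (R(k) ∧ ¬R(j)))
All bound variables are already distinct, so no renaming is needed.
Extract every quantifier outward, since the variables are now distinct and don't occur free across branches:
  ∀m ∀j ∃k (R(m) ∧ R(k) ∧ ¬R(j))
The prefix is ∀m ∀j ∃k: 2 universal, 1 existential.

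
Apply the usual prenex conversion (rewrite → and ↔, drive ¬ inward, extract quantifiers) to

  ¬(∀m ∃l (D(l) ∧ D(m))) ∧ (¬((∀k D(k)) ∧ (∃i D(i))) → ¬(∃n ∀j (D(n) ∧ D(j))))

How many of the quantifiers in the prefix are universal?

3

Eliminate → and ↔ using ¬ and ∨.
  ¬(∀m ∃l (D(l) ∧ D(m))) ∧ (¬¬((∀k D(k)) ∧ (∃i D(i))) ∨ ¬(∃n ∀j (D(n) ∧ D(j))))
Move each ¬ inward, flipping quantifiers it crosses:
  (∃m ∀l (¬D(l) ∨ ¬D(m))) ∧ ((∀k D(k)) ∧ (∃i D(i)) ∨ (∀n ∃j (¬D(n) ∨ ¬D(j))))
All bound variables are already distinct, so no renaming is needed.
Pull the quantifiers to the front (each side's bound variable is not free in the other side):
  ∃m ∀l ∀k ∃i ∀n ∃j ((¬D(l) ∨ ¬D(m)) ∧ (D(k) ∧ D(i) ∨ ¬D(n) ∨ ¬D(j)))
The prefix is ∃m ∀l ∀k ∃i ∀n ∃j: 3 universal, 3 existential.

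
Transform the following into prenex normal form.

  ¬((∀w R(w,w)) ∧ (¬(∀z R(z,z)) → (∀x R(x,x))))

Eliminate → and ↔ using ¬ and ∨.
  ¬((∀w R(w,w)) ∧ (¬¬(∀z R(z,z)) ∨ (∀x R(x,x))))
Move each ¬ inward, flipping quantifiers it crosses:
  (∃w ¬R(w,w)) ∨ (∃z ¬R(z,z)) ∧ (∃x ¬R(x,x))
Pull the quantifiers to the front (each side's bound variable is not free in the other side):
  ∃w ∃z ∃x (¬R(w,w) ∨ ¬R(z,z) ∧ ¬R(x,x))

∃w ∃z ∃x (¬R(w,w) ∨ ¬R(z,z) ∧ ¬R(x,x))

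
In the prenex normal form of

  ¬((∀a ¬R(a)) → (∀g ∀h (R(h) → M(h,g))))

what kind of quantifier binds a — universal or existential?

First replace A → B with ¬A ∨ B.
  ¬(¬(∀a ¬R(a)) ∨ (∀g ∀h (¬R(h) ∨ M(h,g))))
Drive negations inward (¬∀x A ≡ ∃x ¬A, ¬∃x A ≡ ∀x ¬A, De Morgan for ∧/∨):
  (∀a ¬R(a)) ∧ (∃g ∃h (R(h) ∧ ¬M(h,g)))
Extract every quantifier outward, since the variables are now distinct and don't occur free across branches:
  ∀a ∃g ∃h (¬R(a) ∧ R(h) ∧ ¬M(h,g))
The quantifier ∀a sits under an even number of negations (counting the antecedent side of each →), so it remains universal.

universal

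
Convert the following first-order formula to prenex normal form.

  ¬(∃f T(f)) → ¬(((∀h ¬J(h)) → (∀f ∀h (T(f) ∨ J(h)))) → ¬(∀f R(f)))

Rewrite implications/biconditionals: A → B as ¬A ∨ B.
  ¬¬(∃f T(f)) ∨ ¬(¬(¬(∀h ¬J(h)) ∨ (∀f ∀h (T(f) ∨ J(h)))) ∨ ¬(∀f R(f)))
Move each ¬ inward, flipping quantifiers it crosses:
  (∃f T(f)) ∨ ((∃h J(h)) ∨ (∀f ∀h (T(f) ∨ J(h)))) ∧ (∀f R(f))
Give each quantifier a distinct variable: f↦y, h↦y1, f↦v1.
  (∃f T(f)) ∨ ((∃h J(h)) ∨ (∀y ∀y1 (T(y) ∨ J(y1)))) ∧ (∀v1 R(v1))
Finally move all quantifiers to the prefix:
  ∃f ∃h ∀y ∀y1 ∀v1 (T(f) ∨ (J(h) ∨ T(y) ∨ J(y1)) ∧ R(v1))

∃f ∃h ∀y ∀y1 ∀v1 (T(f) ∨ (J(h) ∨ T(y) ∨ J(y1)) ∧ R(v1))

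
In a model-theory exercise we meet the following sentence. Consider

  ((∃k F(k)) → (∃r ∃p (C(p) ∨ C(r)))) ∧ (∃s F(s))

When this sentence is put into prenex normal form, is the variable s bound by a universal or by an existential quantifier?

First replace A → B with ¬A ∨ B.
  (¬(∃k F(k)) ∨ (∃r ∃p (C(p) ∨ C(r)))) ∧ (∃s F(s))
Push ¬ through the quantifiers and connectives to reach negation normal form:
  ((∀k ¬F(k)) ∨ (∃r ∃p (C(p) ∨ C(r)))) ∧ (∃s F(s))
All bound variables are already distinct, so no renaming is needed.
Finally move all quantifiers to the prefix:
  ∀k ∃r ∃p ∃s ((¬F(k) ∨ C(p) ∨ C(r)) ∧ F(s))
The quantifier ∃s sits under an even number of negations (counting the antecedent side of each →), so it remains existential.

existential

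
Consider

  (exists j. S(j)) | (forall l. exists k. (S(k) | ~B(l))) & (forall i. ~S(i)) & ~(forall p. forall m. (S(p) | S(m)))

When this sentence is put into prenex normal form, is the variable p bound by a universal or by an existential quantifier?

existential

Push ¬ through the quantifiers and connectives to reach negation normal form:
  (exists j. S(j)) | (forall l. exists k. (S(k) | ~B(l))) & (forall i. ~S(i)) & (exists p. exists m. (~S(p) & ~S(m)))
Pull the quantifiers to the front (each side's bound variable is not free in the other side):
  exists j. forall l. exists k. forall i. exists p. exists m. (S(j) | (S(k) | ~B(l)) & ~S(i) & ~S(p) & ~S(m))
The quantifier forall p sits under an odd number of negations, so it flips to exists p.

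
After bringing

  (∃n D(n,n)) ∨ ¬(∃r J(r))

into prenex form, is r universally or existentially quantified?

Push ¬ through the quantifiers and connectives to reach negation normal form:
  (∃n D(n,n)) ∨ (∀r ¬J(r))
Extract every quantifier outward, since the variables are now distinct and don't occur free across branches:
  ∃n ∀r (D(n,n) ∨ ¬J(r))
The quantifier ∃r sits under an odd number of negations, so it flips to ∀r.

universal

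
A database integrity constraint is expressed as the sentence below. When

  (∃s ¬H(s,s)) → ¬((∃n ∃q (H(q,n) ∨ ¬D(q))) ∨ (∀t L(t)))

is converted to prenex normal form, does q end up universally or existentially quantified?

universal

Rewrite implications/biconditionals: A → B as ¬A ∨ B.
  ¬(∃s ¬H(s,s)) ∨ ¬((∃n ∃q (H(q,n) ∨ ¬D(q))) ∨ (∀t L(t)))
Drive negations inward (¬∀x A ≡ ∃x ¬A, ¬∃x A ≡ ∀x ¬A, De Morgan for ∧/∨):
  (∀s H(s,s)) ∨ (∀n ∀q (¬H(q,n) ∧ D(q))) ∧ (∃t ¬L(t))
All bound variables are already distinct, so no renaming is needed.
Pull the quantifiers to the front (each side's bound variable is not free in the other side):
  ∀s ∀n ∀q ∃t (H(s,s) ∨ ¬H(q,n) ∧ D(q) ∧ ¬L(t))
The quantifier ∃q sits under an odd number of negations (counting the antecedent side of each →), so it flips to ∀q.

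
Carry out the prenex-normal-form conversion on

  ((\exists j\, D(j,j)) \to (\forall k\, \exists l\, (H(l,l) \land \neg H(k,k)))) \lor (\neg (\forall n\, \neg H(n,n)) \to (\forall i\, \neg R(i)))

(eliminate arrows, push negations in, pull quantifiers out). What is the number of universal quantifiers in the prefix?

First replace A → B with ¬A ∨ B.
  \neg (\exists j\, D(j,j)) \lor (\forall k\, \exists l\, (H(l,l) \land \neg H(k,k))) \lor \neg \neg (\forall n\, \neg H(n,n)) \lor (\forall i\, \neg R(i))
Move each ¬ inward, flipping quantifiers it crosses:
  (\forall j\, \neg D(j,j)) \lor (\forall k\, \exists l\, (H(l,l) \land \neg H(k,k))) \lor (\forall n\, \neg H(n,n)) \lor (\forall i\, \neg R(i))
All bound variables are already distinct, so no renaming is needed.
Finally move all quantifiers to the prefix:
  \forall j\, \forall k\, \exists l\, \forall n\, \forall i\, (\neg D(j,j) \lor H(l,l) \land \neg H(k,k) \lor \neg H(n,n) \lor \neg R(i))
The prefix is \forall j \forall k \exists l \forall n \forall i: 4 universal, 1 existential.

4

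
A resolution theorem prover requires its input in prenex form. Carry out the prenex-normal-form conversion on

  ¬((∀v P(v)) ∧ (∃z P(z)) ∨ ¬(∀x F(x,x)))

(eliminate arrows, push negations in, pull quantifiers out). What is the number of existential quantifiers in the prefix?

1

Drive negations inward (¬∀x A ≡ ∃x ¬A, ¬∃x A ≡ ∀x ¬A, De Morgan for ∧/∨):
  ((∃v ¬P(v)) ∨ (∀z ¬P(z))) ∧ (∀x F(x,x))
All bound variables are already distinct, so no renaming is needed.
Extract every quantifier outward, since the variables are now distinct and don't occur free across branches:
  ∃v ∀z ∀x ((¬P(v) ∨ ¬P(z)) ∧ F(x,x))
The prefix is ∃v ∀z ∀x: 2 universal, 1 existential.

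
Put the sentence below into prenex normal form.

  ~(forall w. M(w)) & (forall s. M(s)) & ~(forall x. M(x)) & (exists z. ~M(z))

exists w. forall s. exists x. exists z. (~M(w) & M(s) & ~M(x) & ~M(z))

Push ¬ through the quantifiers and connectives to reach negation normal form:
  (exists w. ~M(w)) & (forall s. M(s)) & (exists x. ~M(x)) & (exists z. ~M(z))
Pull the quantifiers to the front (each side's bound variable is not free in the other side):
  exists w. forall s. exists x. exists z. (~M(w) & M(s) & ~M(x) & ~M(z))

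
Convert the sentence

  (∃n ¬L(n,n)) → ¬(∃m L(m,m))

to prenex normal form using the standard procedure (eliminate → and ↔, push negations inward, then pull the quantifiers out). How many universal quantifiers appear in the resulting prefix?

Eliminate → and ↔ using ¬ and ∨.
  ¬(∃n ¬L(n,n)) ∨ ¬(∃m L(m,m))
Drive negations inward (¬∀x A ≡ ∃x ¬A, ¬∃x A ≡ ∀x ¬A, De Morgan for ∧/∨):
  (∀n L(n,n)) ∨ (∀m ¬L(m,m))
All bound variables are already distinct, so no renaming is needed.
Finally move all quantifiers to the prefix:
  ∀n ∀m (L(n,n) ∨ ¬L(m,m))
The prefix is ∀n ∀m: 2 universal, 0 existential.

2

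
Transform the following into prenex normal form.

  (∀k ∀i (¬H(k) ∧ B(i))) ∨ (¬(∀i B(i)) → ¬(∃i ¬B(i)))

First replace A → B with ¬A ∨ B.
  (∀k ∀i (¬H(k) ∧ B(i))) ∨ ¬¬(∀i B(i)) ∨ ¬(∃i ¬B(i))
Drive negations inward (¬∀x A ≡ ∃x ¬A, ¬∃x A ≡ ∀x ¬A, De Morgan for ∧/∨):
  (∀k ∀i (¬H(k) ∧ B(i))) ∨ (∀i B(i)) ∨ (∀i B(i))
Standardize variables apart so no two quantifiers bind the same name: i↦p, i↦y1.
  (∀k ∀i (¬H(k) ∧ B(i))) ∨ (∀p B(p)) ∨ (∀y1 B(y1))
Pull the quantifiers to the front (each side's bound variable is not free in the other side):
  ∀k ∀i ∀p ∀y1 (¬H(k) ∧ B(i) ∨ B(p) ∨ B(y1))

∀k ∀i ∀p ∀y1 (¬H(k) ∧ B(i) ∨ B(p) ∨ B(y1))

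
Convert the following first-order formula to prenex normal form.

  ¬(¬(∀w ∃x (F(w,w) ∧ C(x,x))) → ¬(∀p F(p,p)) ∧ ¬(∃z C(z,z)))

Eliminate → and ↔ using ¬ and ∨.
  ¬(¬¬(∀w ∃x (F(w,w) ∧ C(x,x))) ∨ ¬(∀p F(p,p)) ∧ ¬(∃z C(z,z)))
Drive negations inward (¬∀x A ≡ ∃x ¬A, ¬∃x A ≡ ∀x ¬A, De Morgan for ∧/∨):
  (∃w ∀x (¬F(w,w) ∨ ¬C(x,x))) ∧ ((∀p F(p,p)) ∨ (∃z C(z,z)))
All bound variables are already distinct, so no renaming is needed.
Finally move all quantifiers to the prefix:
  ∃w ∀x ∀p ∃z ((¬F(w,w) ∨ ¬C(x,x)) ∧ (F(p,p) ∨ C(z,z)))

∃w ∀x ∀p ∃z ((¬F(w,w) ∨ ¬C(x,x)) ∧ (F(p,p) ∨ C(z,z)))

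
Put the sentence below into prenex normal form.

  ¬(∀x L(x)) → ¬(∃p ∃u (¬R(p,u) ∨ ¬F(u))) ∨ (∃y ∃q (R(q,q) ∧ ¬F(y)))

Rewrite implications/biconditionals: A → B as ¬A ∨ B.
  ¬¬(∀x L(x)) ∨ ¬(∃p ∃u (¬R(p,u) ∨ ¬F(u))) ∨ (∃y ∃q (R(q,q) ∧ ¬F(y)))
Drive negations inward (¬∀x A ≡ ∃x ¬A, ¬∃x A ≡ ∀x ¬A, De Morgan for ∧/∨):
  (∀x L(x)) ∨ (∀p ∀u (R(p,u) ∧ F(u))) ∨ (∃y ∃q (R(q,q) ∧ ¬F(y)))
All bound variables are already distinct, so no renaming is needed.
Extract every quantifier outward, since the variables are now distinct and don't occur free across branches:
  ∀x ∀p ∀u ∃y ∃q (L(x) ∨ R(p,u) ∧ F(u) ∨ R(q,q) ∧ ¬F(y))

∀x ∀p ∀u ∃y ∃q (L(x) ∨ R(p,u) ∧ F(u) ∨ R(q,q) ∧ ¬F(y))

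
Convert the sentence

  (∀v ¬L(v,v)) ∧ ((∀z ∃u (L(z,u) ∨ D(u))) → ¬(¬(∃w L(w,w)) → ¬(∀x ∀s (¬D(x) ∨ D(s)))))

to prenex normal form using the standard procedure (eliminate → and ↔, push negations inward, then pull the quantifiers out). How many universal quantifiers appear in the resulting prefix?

Rewrite implications/biconditionals: A → B as ¬A ∨ B.
  (∀v ¬L(v,v)) ∧ (¬(∀z ∃u (L(z,u) ∨ D(u))) ∨ ¬(¬¬(∃w L(w,w)) ∨ ¬(∀x ∀s (¬D(x) ∨ D(s)))))
Drive negations inward (¬∀x A ≡ ∃x ¬A, ¬∃x A ≡ ∀x ¬A, De Morgan for ∧/∨):
  (∀v ¬L(v,v)) ∧ ((∃z ∀u (¬L(z,u) ∧ ¬D(u))) ∨ (∀w ¬L(w,w)) ∧ (∀x ∀s (¬D(x) ∨ D(s))))
All bound variables are already distinct, so no renaming is needed.
Extract every quantifier outward, since the variables are now distinct and don't occur free across branches:
  ∀v ∃z ∀u ∀w ∀x ∀s (¬L(v,v) ∧ (¬L(z,u) ∧ ¬D(u) ∨ ¬L(w,w) ∧ (¬D(x) ∨ D(s))))
The prefix is ∀v ∃z ∀u ∀w ∀x ∀s: 5 universal, 1 existential.

5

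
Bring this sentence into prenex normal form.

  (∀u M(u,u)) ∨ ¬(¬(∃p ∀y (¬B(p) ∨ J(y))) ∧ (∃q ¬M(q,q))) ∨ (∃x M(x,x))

∀u ∃p ∀y ∀q ∃x (M(u,u) ∨ ¬B(p) ∨ J(y) ∨ M(q,q) ∨ M(x,x))

Drive negations inward (¬∀x A ≡ ∃x ¬A, ¬∃x A ≡ ∀x ¬A, De Morgan for ∧/∨):
  (∀u M(u,u)) ∨ (∃p ∀y (¬B(p) ∨ J(y))) ∨ (∀q M(q,q)) ∨ (∃x M(x,x))
All bound variables are already distinct, so no renaming is needed.
Extract every quantifier outward, since the variables are now distinct and don't occur free across branches:
  ∀u ∃p ∀y ∀q ∃x (M(u,u) ∨ ¬B(p) ∨ J(y) ∨ M(q,q) ∨ M(x,x))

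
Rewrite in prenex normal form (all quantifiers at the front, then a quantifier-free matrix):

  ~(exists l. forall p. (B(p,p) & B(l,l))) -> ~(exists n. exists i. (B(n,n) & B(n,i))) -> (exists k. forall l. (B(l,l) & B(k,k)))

Rewrite implications/biconditionals: A → B as ¬A ∨ B.
  ~~(exists l. forall p. (B(p,p) & B(l,l))) | ~~(exists n. exists i. (B(n,n) & B(n,i))) | (exists k. forall l. (B(l,l) & B(k,k)))
Push ¬ through the quantifiers and connectives to reach negation normal form:
  (exists l. forall p. (B(p,p) & B(l,l))) | (exists n. exists i. (B(n,n) & B(n,i))) | (exists k. forall l. (B(l,l) & B(k,k)))
Standardize variables apart so no two quantifiers bind the same name: l↦v.
  (exists l. forall p. (B(p,p) & B(l,l))) | (exists n. exists i. (B(n,n) & B(n,i))) | (exists k. forall v. (B(v,v) & B(k,k)))
Finally move all quantifiers to the prefix:
  exists l. forall p. exists n. exists i. exists k. forall v. (B(p,p) & B(l,l) | B(n,n) & B(n,i) | B(v,v) & B(k,k))

exists l. forall p. exists n. exists i. exists k. forall v. (B(p,p) & B(l,l) | B(n,n) & B(n,i) | B(v,v) & B(k,k))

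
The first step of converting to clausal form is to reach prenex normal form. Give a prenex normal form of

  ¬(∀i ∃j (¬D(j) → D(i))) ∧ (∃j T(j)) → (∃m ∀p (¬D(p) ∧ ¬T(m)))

∀i ∃j ∀v1 ∃m ∀p (D(j) ∨ D(i) ∨ ¬T(v1) ∨ ¬D(p) ∧ ¬T(m))

Eliminate → and ↔ using ¬ and ∨.
  ¬(¬(∀i ∃j (¬¬D(j) ∨ D(i))) ∧ (∃j T(j))) ∨ (∃m ∀p (¬D(p) ∧ ¬T(m)))
Move each ¬ inward, flipping quantifiers it crosses:
  (∀i ∃j (D(j) ∨ D(i))) ∨ (∀j ¬T(j)) ∨ (∃m ∀p (¬D(p) ∧ ¬T(m)))
Standardize variables apart so no two quantifiers bind the same name: j↦v1.
  (∀i ∃j (D(j) ∨ D(i))) ∨ (∀v1 ¬T(v1)) ∨ (∃m ∀p (¬D(p) ∧ ¬T(m)))
Finally move all quantifiers to the prefix:
  ∀i ∃j ∀v1 ∃m ∀p (D(j) ∨ D(i) ∨ ¬T(v1) ∨ ¬D(p) ∧ ¬T(m))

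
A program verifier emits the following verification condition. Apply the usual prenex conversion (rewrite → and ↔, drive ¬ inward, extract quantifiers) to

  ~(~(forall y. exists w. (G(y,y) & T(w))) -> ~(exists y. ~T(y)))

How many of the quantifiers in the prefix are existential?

2

First replace A → B with ¬A ∨ B.
  ~(~~(forall y. exists w. (G(y,y) & T(w))) | ~(exists y. ~T(y)))
Drive negations inward (¬∀x A ≡ ∃x ¬A, ¬∃x A ≡ ∀x ¬A, De Morgan for ∧/∨):
  (exists y. forall w. (~G(y,y) | ~T(w))) & (exists y. ~T(y))
Give each quantifier a distinct variable: y↦w1.
  (exists y. forall w. (~G(y,y) | ~T(w))) & (exists w1. ~T(w1))
Extract every quantifier outward, since the variables are now distinct and don't occur free across branches:
  exists y. forall w. exists w1. ((~G(y,y) | ~T(w)) & ~T(w1))
The prefix is exists y forall w exists w1: 1 universal, 2 existential.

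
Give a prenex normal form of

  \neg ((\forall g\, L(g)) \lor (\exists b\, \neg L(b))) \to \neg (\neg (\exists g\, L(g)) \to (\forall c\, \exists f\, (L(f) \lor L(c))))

Eliminate → and ↔ using ¬ and ∨.
  \neg \neg ((\forall g\, L(g)) \lor (\exists b\, \neg L(b))) \lor \neg (\neg \neg (\exists g\, L(g)) \lor (\forall c\, \exists f\, (L(f) \lor L(c))))
Push ¬ through the quantifiers and connectives to reach negation normal form:
  (\forall g\, L(g)) \lor (\exists b\, \neg L(b)) \lor (\forall g\, \neg L(g)) \land (\exists c\, \forall f\, (\neg L(f) \land \neg L(c)))
Give each quantifier a distinct variable: g↦t.
  (\forall g\, L(g)) \lor (\exists b\, \neg L(b)) \lor (\forall t\, \neg L(t)) \land (\exists c\, \forall f\, (\neg L(f) \land \neg L(c)))
Finally move all quantifiers to the prefix:
  \forall g\, \exists b\, \forall t\, \exists c\, \forall f\, (L(g) \lor \neg L(b) \lor \neg L(t) \land \neg L(f) \land \neg L(c))

\forall g\, \exists b\, \forall t\, \exists c\, \forall f\, (L(g) \lor \neg L(b) \lor \neg L(t) \land \neg L(f) \land \neg L(c))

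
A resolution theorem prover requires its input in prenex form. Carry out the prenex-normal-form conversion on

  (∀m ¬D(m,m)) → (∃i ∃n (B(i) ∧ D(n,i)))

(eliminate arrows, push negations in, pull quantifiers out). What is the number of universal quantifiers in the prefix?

0

First replace A → B with ¬A ∨ B.
  ¬(∀m ¬D(m,m)) ∨ (∃i ∃n (B(i) ∧ D(n,i)))
Drive negations inward (¬∀x A ≡ ∃x ¬A, ¬∃x A ≡ ∀x ¬A, De Morgan for ∧/∨):
  (∃m D(m,m)) ∨ (∃i ∃n (B(i) ∧ D(n,i)))
All bound variables are already distinct, so no renaming is needed.
Extract every quantifier outward, since the variables are now distinct and don't occur free across branches:
  ∃m ∃i ∃n (D(m,m) ∨ B(i) ∧ D(n,i))
The prefix is ∃m ∃i ∃n: 0 universal, 3 existential.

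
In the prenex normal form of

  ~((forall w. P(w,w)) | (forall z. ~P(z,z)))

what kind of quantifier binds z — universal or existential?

existential

Move each ¬ inward, flipping quantifiers it crosses:
  (exists w. ~P(w,w)) & (exists z. P(z,z))
All bound variables are already distinct, so no renaming is needed.
Extract every quantifier outward, since the variables are now distinct and don't occur free across branches:
  exists w. exists z. (~P(w,w) & P(z,z))
The quantifier forall z sits under an odd number of negations, so it flips to exists z.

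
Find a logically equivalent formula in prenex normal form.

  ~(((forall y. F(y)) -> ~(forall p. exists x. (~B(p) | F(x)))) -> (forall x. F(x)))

exists y. exists p. forall x. exists q. ((~F(y) | B(p) & ~F(x)) & ~F(q))

First replace A → B with ¬A ∨ B.
  ~(~(~(forall y. F(y)) | ~(forall p. exists x. (~B(p) | F(x)))) | (forall x. F(x)))
Drive negations inward (¬∀x A ≡ ∃x ¬A, ¬∃x A ≡ ∀x ¬A, De Morgan for ∧/∨):
  ((exists y. ~F(y)) | (exists p. forall x. (B(p) & ~F(x)))) & (exists x. ~F(x))
Give each quantifier a distinct variable: x↦q.
  ((exists y. ~F(y)) | (exists p. forall x. (B(p) & ~F(x)))) & (exists q. ~F(q))
Pull the quantifiers to the front (each side's bound variable is not free in the other side):
  exists y. exists p. forall x. exists q. ((~F(y) | B(p) & ~F(x)) & ~F(q))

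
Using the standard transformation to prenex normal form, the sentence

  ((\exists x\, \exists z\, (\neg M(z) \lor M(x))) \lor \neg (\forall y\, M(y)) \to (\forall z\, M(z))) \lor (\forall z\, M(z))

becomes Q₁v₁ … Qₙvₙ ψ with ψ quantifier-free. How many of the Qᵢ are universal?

5

First replace A → B with ¬A ∨ B.
  \neg ((\exists x\, \exists z\, (\neg M(z) \lor M(x))) \lor \neg (\forall y\, M(y))) \lor (\forall z\, M(z)) \lor (\forall z\, M(z))
Drive negations inward (¬∀x A ≡ ∃x ¬A, ¬∃x A ≡ ∀x ¬A, De Morgan for ∧/∨):
  (\forall x\, \forall z\, (M(z) \land \neg M(x))) \land (\forall y\, M(y)) \lor (\forall z\, M(z)) \lor (\forall z\, M(z))
Standardize variables apart so no two quantifiers bind the same name: z↦t, z↦y1.
  (\forall x\, \forall z\, (M(z) \land \neg M(x))) \land (\forall y\, M(y)) \lor (\forall t\, M(t)) \lor (\forall y1\, M(y1))
Extract every quantifier outward, since the variables are now distinct and don't occur free across branches:
  \forall x\, \forall z\, \forall y\, \forall t\, \forall y1\, (M(z) \land \neg M(x) \land M(y) \lor M(t) \lor M(y1))
The prefix is \forall x \forall z \forall y \forall t \forall y1: 5 universal, 0 existential.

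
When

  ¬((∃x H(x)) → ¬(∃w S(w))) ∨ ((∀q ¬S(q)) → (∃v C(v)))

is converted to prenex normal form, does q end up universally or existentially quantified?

Eliminate → and ↔ using ¬ and ∨.
  ¬(¬(∃x H(x)) ∨ ¬(∃w S(w))) ∨ ¬(∀q ¬S(q)) ∨ (∃v C(v))
Drive negations inward (¬∀x A ≡ ∃x ¬A, ¬∃x A ≡ ∀x ¬A, De Morgan for ∧/∨):
  (∃x H(x)) ∧ (∃w S(w)) ∨ (∃q S(q)) ∨ (∃v C(v))
All bound variables are already distinct, so no renaming is needed.
Extract every quantifier outward, since the variables are now distinct and don't occur free across branches:
  ∃x ∃w ∃q ∃v (H(x) ∧ S(w) ∨ S(q) ∨ C(v))
The quantifier ∀q sits under an odd number of negations (counting the antecedent side of each →), so it flips to ∃q.

existential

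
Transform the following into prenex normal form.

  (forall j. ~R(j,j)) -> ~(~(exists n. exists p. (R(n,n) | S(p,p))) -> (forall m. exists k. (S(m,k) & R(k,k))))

exists j. forall n. forall p. exists m. forall k. (R(j,j) | ~R(n,n) & ~S(p,p) & (~S(m,k) | ~R(k,k)))

Eliminate → and ↔ using ¬ and ∨.
  ~(forall j. ~R(j,j)) | ~(~~(exists n. exists p. (R(n,n) | S(p,p))) | (forall m. exists k. (S(m,k) & R(k,k))))
Push ¬ through the quantifiers and connectives to reach negation normal form:
  (exists j. R(j,j)) | (forall n. forall p. (~R(n,n) & ~S(p,p))) & (exists m. forall k. (~S(m,k) | ~R(k,k)))
Pull the quantifiers to the front (each side's bound variable is not free in the other side):
  exists j. forall n. forall p. exists m. forall k. (R(j,j) | ~R(n,n) & ~S(p,p) & (~S(m,k) | ~R(k,k)))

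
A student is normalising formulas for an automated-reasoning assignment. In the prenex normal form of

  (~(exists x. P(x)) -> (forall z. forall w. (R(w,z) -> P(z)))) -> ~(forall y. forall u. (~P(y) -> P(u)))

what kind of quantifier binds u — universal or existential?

First replace A → B with ¬A ∨ B.
  ~(~~(exists x. P(x)) | (forall z. forall w. (~R(w,z) | P(z)))) | ~(forall y. forall u. (~~P(y) | P(u)))
Drive negations inward (¬∀x A ≡ ∃x ¬A, ¬∃x A ≡ ∀x ¬A, De Morgan for ∧/∨):
  (forall x. ~P(x)) & (exists z. exists w. (R(w,z) & ~P(z))) | (exists y. exists u. (~P(y) & ~P(u)))
Finally move all quantifiers to the prefix:
  forall x. exists z. exists w. exists y. exists u. (~P(x) & R(w,z) & ~P(z) | ~P(y) & ~P(u))
The quantifier forall u sits under an odd number of negations (counting the antecedent side of each →), so it flips to exists u.

existential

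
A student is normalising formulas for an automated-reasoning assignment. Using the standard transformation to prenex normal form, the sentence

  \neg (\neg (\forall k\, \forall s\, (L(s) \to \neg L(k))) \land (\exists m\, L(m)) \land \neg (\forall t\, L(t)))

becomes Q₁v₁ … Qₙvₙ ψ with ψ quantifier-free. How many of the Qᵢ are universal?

4

Eliminate → and ↔ using ¬ and ∨.
  \neg (\neg (\forall k\, \forall s\, (\neg L(s) \lor \neg L(k))) \land (\exists m\, L(m)) \land \neg (\forall t\, L(t)))
Move each ¬ inward, flipping quantifiers it crosses:
  (\forall k\, \forall s\, (\neg L(s) \lor \neg L(k))) \lor (\forall m\, \neg L(m)) \lor (\forall t\, L(t))
All bound variables are already distinct, so no renaming is needed.
Finally move all quantifiers to the prefix:
  \forall k\, \forall s\, \forall m\, \forall t\, (\neg L(s) \lor \neg L(k) \lor \neg L(m) \lor L(t))
The prefix is \forall k \forall s \forall m \forall t: 4 universal, 0 existential.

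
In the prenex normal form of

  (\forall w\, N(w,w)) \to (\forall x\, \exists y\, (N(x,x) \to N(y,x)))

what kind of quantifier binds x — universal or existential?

universal

Eliminate → and ↔ using ¬ and ∨.
  \neg (\forall w\, N(w,w)) \lor (\forall x\, \exists y\, (\neg N(x,x) \lor N(y,x)))
Drive negations inward (¬∀x A ≡ ∃x ¬A, ¬∃x A ≡ ∀x ¬A, De Morgan for ∧/∨):
  (\exists w\, \neg N(w,w)) \lor (\forall x\, \exists y\, (\neg N(x,x) \lor N(y,x)))
All bound variables are already distinct, so no renaming is needed.
Extract every quantifier outward, since the variables are now distinct and don't occur free across branches:
  \exists w\, \forall x\, \exists y\, (\neg N(w,w) \lor \neg N(x,x) \lor N(y,x))
The quantifier \forall x sits under an even number of negations (counting the antecedent side of each →), so it remains universal.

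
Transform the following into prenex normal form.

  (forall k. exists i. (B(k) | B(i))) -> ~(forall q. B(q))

Rewrite implications/biconditionals: A → B as ¬A ∨ B.
  ~(forall k. exists i. (B(k) | B(i))) | ~(forall q. B(q))
Drive negations inward (¬∀x A ≡ ∃x ¬A, ¬∃x A ≡ ∀x ¬A, De Morgan for ∧/∨):
  (exists k. forall i. (~B(k) & ~B(i))) | (exists q. ~B(q))
Finally move all quantifiers to the prefix:
  exists k. forall i. exists q. (~B(k) & ~B(i) | ~B(q))

exists k. forall i. exists q. (~B(k) & ~B(i) | ~B(q))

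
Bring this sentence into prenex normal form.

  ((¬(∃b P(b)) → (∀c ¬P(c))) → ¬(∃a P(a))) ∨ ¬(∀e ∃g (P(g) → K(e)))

First replace A → B with ¬A ∨ B.
  ¬(¬¬(∃b P(b)) ∨ (∀c ¬P(c))) ∨ ¬(∃a P(a)) ∨ ¬(∀e ∃g (¬P(g) ∨ K(e)))
Push ¬ through the quantifiers and connectives to reach negation normal form:
  (∀b ¬P(b)) ∧ (∃c P(c)) ∨ (∀a ¬P(a)) ∨ (∃e ∀g (P(g) ∧ ¬K(e)))
All bound variables are already distinct, so no renaming is needed.
Finally move all quantifiers to the prefix:
  ∀b ∃c ∀a ∃e ∀g (¬P(b) ∧ P(c) ∨ ¬P(a) ∨ P(g) ∧ ¬K(e))

∀b ∃c ∀a ∃e ∀g (¬P(b) ∧ P(c) ∨ ¬P(a) ∨ P(g) ∧ ¬K(e))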